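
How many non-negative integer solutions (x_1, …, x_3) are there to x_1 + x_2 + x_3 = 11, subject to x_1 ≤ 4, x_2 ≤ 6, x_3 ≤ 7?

Without the upper bounds there are C(13,2) = 78 ways to split 11 among 3 variables.
Subtract solutions that violate a single cap (substitute x_i' = x_i − (cap_i+1)): x_1 ≥ 5 gives C(8,2) = 28; x_2 ≥ 7 gives C(6,2) = 15; x_3 ≥ 8 gives C(5,2) = 10. Together 53.
No two caps can be exceeded simultaneously, so the pair terms are all 0.
By inclusion–exclusion the count is 78 − 53 + 0 = 25.

25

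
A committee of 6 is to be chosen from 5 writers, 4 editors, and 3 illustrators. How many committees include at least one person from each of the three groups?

With no constraint there are C(12,6) = 924 possible selections.
Selections missing a whole group: no writers → C(7,6) = 7; no editors → C(8,6) = 28; no illustrators → C(9,6) = 84.
Add back selections omitting two groups (i.e. drawn from a single group): C(5,6) + C(4,6) + C(3,6) = 0.
By inclusion–exclusion: 924 − 119 + 0 = 805.

805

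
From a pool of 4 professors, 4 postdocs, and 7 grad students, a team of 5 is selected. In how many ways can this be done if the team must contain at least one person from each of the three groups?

2044

With no constraint there are C(15,5) = 3003 possible selections.
Selections missing a whole group: no professors → C(11,5) = 462; no postdocs → C(11,5) = 462; no grad students → C(8,5) = 56.
Add back selections omitting two groups (i.e. drawn from a single group): C(4,5) + C(4,5) + C(7,5) = 21.
By inclusion–exclusion: 3003 − 980 + 21 = 2044.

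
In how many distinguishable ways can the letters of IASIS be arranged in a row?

The 5 letters of IASIS have repeats: I appearing twice and S appearing twice.
Dividing 5! = 120 by 2!·2! = 4 for the repeated letters gives 30.

30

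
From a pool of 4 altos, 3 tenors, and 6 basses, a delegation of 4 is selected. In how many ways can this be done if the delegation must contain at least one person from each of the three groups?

360

Total 4-person selections from all 13: C(13,4) = 715.
Selections missing a whole group: no altos → C(9,4) = 126; no tenors → C(10,4) = 210; no basses → C(7,4) = 35.
Add back selections omitting two groups (i.e. drawn from a single group): C(4,4) + C(3,4) + C(6,4) = 16.
By inclusion–exclusion: 715 − 371 + 16 = 360.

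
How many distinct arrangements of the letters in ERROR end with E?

4

With the last slot taken by E, it remains to arrange the other 4 letters (RROR).
Those 4 letters have R appearing 3 times, giving (4)!/(3!) = 4.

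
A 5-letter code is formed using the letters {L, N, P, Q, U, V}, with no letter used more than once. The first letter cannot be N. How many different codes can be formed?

600

The first letter has 6−1 = 5 choices (anything except N).
The remaining 4 letters are filled from the other 5 symbols without repetition: 5 × 4 × 3 × 2 = 120.
Total: 5 × 120 = 600.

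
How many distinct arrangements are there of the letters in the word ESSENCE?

420

Letter multiplicities in ESSENCE: C×1, E×3, N×1, S×2.
Dividing 7! = 5040 by 3!·2! = 12 for the repeated letters gives 420.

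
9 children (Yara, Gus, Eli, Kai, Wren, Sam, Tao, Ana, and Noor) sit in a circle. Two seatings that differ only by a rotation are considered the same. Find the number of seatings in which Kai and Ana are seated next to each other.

10080

Glue Kai and Ana into a block (2 internal orders). Seating 8 units around a circle gives (7)! arrangements.
So 2 × (7)! = 2 × 5040 = 10080.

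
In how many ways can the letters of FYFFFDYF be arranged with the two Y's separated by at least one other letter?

126

There are 8!/(5!·2!) = 168 arrangements of FYFFFDYF in total.
Arrangements with the Y's together: treat YY as one letter, giving (7)!/(5!) = 42.
Subtracting, 168 − 42 = 126 arrangements keep the Y's apart.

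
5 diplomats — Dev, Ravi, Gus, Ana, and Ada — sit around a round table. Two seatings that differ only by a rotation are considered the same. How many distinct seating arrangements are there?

Seat Dev anywhere (absorbing the rotational symmetry), then permute the other 4: (4)! = 24.

24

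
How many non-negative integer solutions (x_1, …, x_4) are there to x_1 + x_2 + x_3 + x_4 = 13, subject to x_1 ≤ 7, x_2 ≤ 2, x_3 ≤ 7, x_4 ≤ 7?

136

By stars and bars, unrestricted non-negative solutions to x_1+…+x_4 = 13 number C(13+3,3) = 560.
Subtract solutions that violate a single cap (substitute x_i' = x_i − (cap_i+1)): x_1 ≥ 8 gives C(8,3) = 56; x_2 ≥ 3 gives C(13,3) = 286; x_3 ≥ 8 gives C(8,3) = 56; x_4 ≥ 8 gives C(8,3) = 56. Together 454.
Add back pairs where two caps are both exceeded: 10 + 0 + 0 + 10 + 10 + 0 = 30.
By inclusion–exclusion the count is 560 − 454 + 30 = 136.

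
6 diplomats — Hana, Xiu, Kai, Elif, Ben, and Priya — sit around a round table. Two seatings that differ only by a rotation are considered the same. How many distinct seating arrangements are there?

Around a circle, 6 distinct people have 6!/6 = (5)! = 120 rotationally distinct seatings.

120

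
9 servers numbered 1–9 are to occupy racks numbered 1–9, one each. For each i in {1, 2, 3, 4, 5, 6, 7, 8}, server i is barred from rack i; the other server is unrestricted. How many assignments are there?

Let Aᵢ (for 1 ≤ i ≤ 8) be the placements that put server i in its forbidden rack. Any j of these fix j positions, leaving (9−j)! ways to fill the rest, and there are C(8,j) ways to pick which j.
By inclusion–exclusion, the number of valid placements is Σ_{j=0}^{8} (−1)^j C(8,j)·(9−j)!.
Computing: 362880 − 322560 + 141120 − 40320 + 8400 − 1344 + 168 − 16 + 1 = 148329.

148329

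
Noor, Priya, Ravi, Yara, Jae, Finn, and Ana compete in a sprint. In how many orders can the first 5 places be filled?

2520

This is an ordered selection of 5 from 7: P(7,5).
That gives 7 × 6 × 5 × 4 × 3 = 2520.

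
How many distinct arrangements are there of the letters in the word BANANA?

60

BANANA has 6 letters with A appearing 3 times and N appearing twice.
So there are 6! / (3!·2!) = 60 distinguishable arrangements.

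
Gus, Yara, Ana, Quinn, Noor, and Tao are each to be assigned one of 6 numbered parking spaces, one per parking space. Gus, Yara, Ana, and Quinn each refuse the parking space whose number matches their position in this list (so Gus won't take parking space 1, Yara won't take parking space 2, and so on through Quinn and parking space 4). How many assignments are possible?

Let Aᵢ (for 1 ≤ i ≤ 4) be the placements that put person i in their forbidden parking space. Any j of these fix j positions, leaving (6−j)! ways to fill the rest, and there are C(4,j) ways to pick which j.
By inclusion–exclusion, the number of valid placements is Σ_{j=0}^{4} (−1)^j C(4,j)·(6−j)!.
Computing: 720 − 480 + 144 − 24 + 2 = 362.

362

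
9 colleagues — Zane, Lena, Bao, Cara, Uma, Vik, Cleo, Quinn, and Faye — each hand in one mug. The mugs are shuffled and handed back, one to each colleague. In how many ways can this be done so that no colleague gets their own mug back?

This is the derangement count D_9: permutations of 9 items with no fixed point.
By inclusion–exclusion this is Σ_{j=0}^{9} (−1)^j C(9,j)·(9−j)!.
Computing: 362880 − 362880 + 181440 − 60480 + 15120 − 3024 + 504 − 72 + 9 − 1 = 133496.

133496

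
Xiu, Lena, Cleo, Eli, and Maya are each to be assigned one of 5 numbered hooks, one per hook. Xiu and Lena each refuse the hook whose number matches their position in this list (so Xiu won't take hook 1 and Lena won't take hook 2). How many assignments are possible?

Let Aᵢ (for i ∈ {1, 2}) be the placements that put person i in their forbidden hook. Any j of these fix j positions, leaving (5−j)! ways to fill the rest, and there are C(2,j) ways to pick which j.
By inclusion–exclusion, the number of valid placements is Σ_{j=0}^{2} (−1)^j C(2,j)·(5−j)!.
Computing: 120 − 48 + 6 = 78.

78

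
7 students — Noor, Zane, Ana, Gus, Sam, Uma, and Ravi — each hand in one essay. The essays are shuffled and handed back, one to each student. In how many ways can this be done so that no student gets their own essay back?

Let Aᵢ be the assignments in which student i gets their own essay. We want the size of the complement of A₁∪…∪A_7.
By inclusion–exclusion this is Σ_{j=0}^{7} (−1)^j C(7,j)·(7−j)!.
Computing: 5040 − 5040 + 2520 − 840 + 210 − 42 + 7 − 1 = 1854.

1854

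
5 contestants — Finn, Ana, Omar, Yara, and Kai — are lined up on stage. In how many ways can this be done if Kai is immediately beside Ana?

48

Place the 3 others and the Kai-Ana pair as 4 objects in a line; the pair has 2 internal arrangements.
That gives 2 × 4! = 2 × 24 = 48.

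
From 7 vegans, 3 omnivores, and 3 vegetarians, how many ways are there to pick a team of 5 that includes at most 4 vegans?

Split by how many vegans are chosen (0 through 4).
Sum: C(7,0)·C(6,5) + C(7,1)·C(6,4) + C(7,2)·C(6,3) + C(7,3)·C(6,2) + C(7,4)·C(6,1) = 6 + 105 + 420 + 525 + 210 = 1266.

1266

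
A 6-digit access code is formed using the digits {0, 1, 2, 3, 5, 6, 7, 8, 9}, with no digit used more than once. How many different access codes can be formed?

Choose and order 6 of the 9 symbols: the first digit has 9 options, the next 8, and so on down to 4.
That product is 9 × 8 × 7 × 6 × 5 × 4 = 60480.

60480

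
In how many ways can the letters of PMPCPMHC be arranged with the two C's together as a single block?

420

Treat the 2 copies of C as a single block. The multiset to arrange is then {CC, H, M, M, P, P, P}, 7 items in all.
That gives (7)!/(3!·2!) = 420 arrangements.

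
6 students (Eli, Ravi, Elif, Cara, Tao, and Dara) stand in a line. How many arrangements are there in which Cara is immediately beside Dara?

Glue Cara and Dara into one block (2 internal orders), leaving 5 units to arrange in a row.
So the count is 2·(5)! = 240.

240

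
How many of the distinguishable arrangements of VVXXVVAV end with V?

105

Fix V in the last position and arrange the remaining 7 letters.
Those 7 letters have V appearing 4 times and X appearing twice, giving (7)!/(4!·2!) = 105.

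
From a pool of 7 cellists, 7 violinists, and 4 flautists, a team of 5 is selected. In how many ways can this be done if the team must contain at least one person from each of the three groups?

With no constraint there are C(18,5) = 8568 possible selections.
Selections missing a whole group: no cellists → C(11,5) = 462; no violinists → C(11,5) = 462; no flautists → C(14,5) = 2002.
Add back selections omitting two groups (i.e. drawn from a single group): C(7,5) + C(7,5) + C(4,5) = 42.
By inclusion–exclusion: 8568 − 2926 + 42 = 5684.

5684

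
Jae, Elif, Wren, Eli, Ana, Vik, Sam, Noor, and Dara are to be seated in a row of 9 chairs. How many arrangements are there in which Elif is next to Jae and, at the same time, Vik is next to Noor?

Treat {Elif,Jae} as one block (2 orders) and {Vik,Noor} as another (2 orders).
That leaves 7 units to arrange: 2 × 2 × 7! = 4 × 5040 = 20160.

20160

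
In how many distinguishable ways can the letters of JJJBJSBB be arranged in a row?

280

Letter multiplicities in JJJBJSBB: B×3, J×4, S×1.
Dividing 8! = 40320 by 4!·3! = 144 for the repeated letters gives 280.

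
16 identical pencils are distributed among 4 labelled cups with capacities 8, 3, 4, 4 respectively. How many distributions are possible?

By stars and bars, unrestricted non-negative solutions to x_1+…+x_4 = 16 number C(16+3,3) = 969.
Subtract solutions that violate a single cap (substitute x_i' = x_i − (cap_i+1)): x_1 ≥ 9 gives C(10,3) = 120; x_2 ≥ 4 gives C(15,3) = 455; x_3 ≥ 5 gives C(14,3) = 364; x_4 ≥ 5 gives C(14,3) = 364. Together 1303.
Add back pairs where two caps are both exceeded: 20 + 10 + 10 + 120 + 120 + 84 = 364.
Subtract triples: 0 + 0 + 0 + 10 = 10.
By inclusion–exclusion the count is 969 − 1303 + 364 − 10 = 20.

20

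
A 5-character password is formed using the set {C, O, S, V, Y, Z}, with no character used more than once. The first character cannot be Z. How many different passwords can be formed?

The first character has 6−1 = 5 choices (anything except Z).
The remaining 4 characters are filled from the other 5 symbols without repetition: 5 × 4 × 3 × 2 = 120.
Total: 5 × 120 = 600.

600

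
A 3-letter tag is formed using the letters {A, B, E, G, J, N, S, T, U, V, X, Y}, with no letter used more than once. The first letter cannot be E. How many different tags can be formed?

The first letter has 12−1 = 11 choices (anything except E).
The remaining 2 letters are filled from the other 11 symbols without repetition: 11 × 10 = 110.
Total: 11 × 110 = 1210.

1210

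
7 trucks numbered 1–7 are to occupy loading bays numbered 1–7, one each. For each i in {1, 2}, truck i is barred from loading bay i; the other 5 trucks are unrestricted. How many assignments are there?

3720

Let Aᵢ (for i ∈ {1, 2}) be the placements that put truck i in its forbidden loading bay. Any j of these fix j positions, leaving (7−j)! ways to fill the rest, and there are C(2,j) ways to pick which j.
By inclusion–exclusion, the number of valid placements is Σ_{j=0}^{2} (−1)^j C(2,j)·(7−j)!.
Computing: 5040 − 1440 + 120 = 3720.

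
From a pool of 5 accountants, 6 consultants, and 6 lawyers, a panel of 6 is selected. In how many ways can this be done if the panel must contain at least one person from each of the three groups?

10530

With no constraint there are C(17,6) = 12376 possible selections.
Selections missing a whole group: no accountants → C(12,6) = 924; no consultants → C(11,6) = 462; no lawyers → C(11,6) = 462.
Add back selections omitting two groups (i.e. drawn from a single group): C(5,6) + C(6,6) + C(6,6) = 2.
By inclusion–exclusion: 12376 − 1848 + 2 = 10530.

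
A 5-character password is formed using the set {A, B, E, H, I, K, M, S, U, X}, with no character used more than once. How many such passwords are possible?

30240

With no repetition, fill the 5 characters in order: 10 choices, then 9, down to 6.
10 × 9 × 8 × 7 × 6 = 30240.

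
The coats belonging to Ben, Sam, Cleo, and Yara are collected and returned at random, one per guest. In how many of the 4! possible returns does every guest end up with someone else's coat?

9

Count assignments avoiding every fixed point. For any j of the 4 guests fixed to their own coat, the other 4−j can be arranged in (4−j)! ways.
By inclusion–exclusion this is Σ_{j=0}^{4} (−1)^j C(4,j)·(4−j)!.
Computing: 24 − 24 + 12 − 4 + 1 = 9.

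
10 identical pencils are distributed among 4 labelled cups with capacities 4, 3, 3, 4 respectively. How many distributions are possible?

33

By stars and bars, unrestricted non-negative solutions to x_1+…+x_4 = 10 number C(10+3,3) = 286.
Subtract solutions that violate a single cap (substitute x_i' = x_i − (cap_i+1)): x_1 ≥ 5 gives C(8,3) = 56; x_2 ≥ 4 gives C(9,3) = 84; x_3 ≥ 4 gives C(9,3) = 84; x_4 ≥ 5 gives C(8,3) = 56. Together 280.
Add back pairs where two caps are both exceeded: 4 + 4 + 1 + 10 + 4 + 4 = 27.
By inclusion–exclusion the count is 286 − 280 + 27 = 33.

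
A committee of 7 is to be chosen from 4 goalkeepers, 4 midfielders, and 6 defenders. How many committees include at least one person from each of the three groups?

3184

With no constraint there are C(14,7) = 3432 possible selections.
Subtract selections that omit an entire group: no goalkeepers → C(10,7) = 120; no midfielders → C(10,7) = 120; no defenders → C(8,7) = 8.
Add back selections omitting two groups (i.e. drawn from a single group): C(4,7) + C(4,7) + C(6,7) = 0.
By inclusion–exclusion: 3432 − 248 + 0 = 3184.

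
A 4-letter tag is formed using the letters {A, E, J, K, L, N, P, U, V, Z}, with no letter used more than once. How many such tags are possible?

5040

Choose and order 4 of the 10 symbols: the first letter has 10 options, the next 9, then 8, 7.
That product is 10 × 9 × 8 × 7 = 5040.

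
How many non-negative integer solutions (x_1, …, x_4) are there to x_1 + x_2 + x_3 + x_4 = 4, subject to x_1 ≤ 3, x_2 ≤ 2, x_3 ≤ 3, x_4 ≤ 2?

25

Without the upper bounds there are C(7,3) = 35 ways to split 4 among 4 variables.
Subtract solutions that violate a single cap (substitute x_i' = x_i − (cap_i+1)): x_1 ≥ 4 gives C(3,3) = 1; x_2 ≥ 3 gives C(4,3) = 4; x_3 ≥ 4 gives C(3,3) = 1; x_4 ≥ 3 gives C(4,3) = 4. Together 10.
No two caps can be exceeded simultaneously, so the pair terms are all 0.
By inclusion–exclusion the count is 35 − 10 + 0 = 25.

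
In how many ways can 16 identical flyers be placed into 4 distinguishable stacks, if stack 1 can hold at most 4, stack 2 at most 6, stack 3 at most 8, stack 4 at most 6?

By stars and bars, unrestricted non-negative solutions to x_1+…+x_4 = 16 number C(16+3,3) = 969.
Subtract solutions that violate a single cap (substitute x_i' = x_i − (cap_i+1)): x_1 ≥ 5 gives C(14,3) = 364; x_2 ≥ 7 gives C(12,3) = 220; x_3 ≥ 9 gives C(10,3) = 120; x_4 ≥ 7 gives C(12,3) = 220. Together 924.
Add back pairs where two caps are both exceeded: 35 + 10 + 35 + 1 + 10 + 1 = 92.
By inclusion–exclusion the count is 969 − 924 + 92 = 137.

137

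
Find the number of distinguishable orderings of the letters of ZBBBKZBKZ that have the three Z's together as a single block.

Treat the 3 copies of Z as a single block. The multiset to arrange is then {ZZZ, B, B, B, B, K, K}, 7 items in all.
That gives (7)!/(4!·2!) = 105 arrangements.

105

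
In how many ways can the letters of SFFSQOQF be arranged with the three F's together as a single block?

Treat the 3 copies of F as a single block. The multiset to arrange is then {FFF, O, Q, Q, S, S}, 6 items in all.
That gives (6)!/(2!·2!) = 180 arrangements.

180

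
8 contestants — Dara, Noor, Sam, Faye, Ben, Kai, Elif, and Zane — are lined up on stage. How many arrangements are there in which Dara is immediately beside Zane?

10080

Treat {Dara, Zane} as a single unit. There are 7 units to order, and the pair itself can be ordered 2 ways.
That gives 2 × 7! = 2 × 5040 = 10080.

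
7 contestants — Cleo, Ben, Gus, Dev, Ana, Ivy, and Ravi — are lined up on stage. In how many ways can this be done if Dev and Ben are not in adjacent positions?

Of the 7! = 5040 arrangements, those with Dev and Ben adjacent number 2 × 6! = 1440 (treat the pair as a block with 2 internal orders).
Complementary counting: 5040 − 1440 = 3600.

3600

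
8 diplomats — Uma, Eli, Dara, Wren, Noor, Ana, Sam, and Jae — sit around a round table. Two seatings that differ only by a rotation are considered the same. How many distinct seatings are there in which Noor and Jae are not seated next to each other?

All circular seatings of 8 people number (7)! = 5040.
Those with Noor next to Jae: fuse the pair into one unit and seat 7 units around a circle — 2·(6)! = 1440.
Subtracting, 5040 − 1440 = 3600.

3600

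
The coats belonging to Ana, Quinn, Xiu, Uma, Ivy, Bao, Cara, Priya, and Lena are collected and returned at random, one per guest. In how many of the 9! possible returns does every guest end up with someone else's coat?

Count assignments avoiding every fixed point. For any j of the 9 guests fixed to their own coat, the other 9−j can be arranged in (9−j)! ways.
By inclusion–exclusion this is Σ_{j=0}^{9} (−1)^j C(9,j)·(9−j)!.
Computing: 362880 − 362880 + 181440 − 60480 + 15120 − 3024 + 504 − 72 + 9 − 1 = 133496.

133496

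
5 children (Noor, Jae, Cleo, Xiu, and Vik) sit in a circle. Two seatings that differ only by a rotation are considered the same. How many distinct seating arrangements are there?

Around a circle, 5 distinct people have 5!/5 = (4)! = 24 rotationally distinct seatings.

24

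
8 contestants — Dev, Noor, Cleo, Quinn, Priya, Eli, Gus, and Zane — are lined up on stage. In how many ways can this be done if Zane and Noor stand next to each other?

10080

Glue Zane and Noor into one block (2 internal orders), leaving 7 units to arrange in a row.
That gives 2 × 7! = 2 × 5040 = 10080.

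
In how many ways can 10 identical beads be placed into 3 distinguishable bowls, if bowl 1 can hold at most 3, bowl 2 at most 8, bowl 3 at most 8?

By stars and bars, unrestricted non-negative solutions to x_1+…+x_3 = 10 number C(10+2,2) = 66.
Subtract solutions that violate a single cap (substitute x_i' = x_i − (cap_i+1)): x_1 ≥ 4 gives C(8,2) = 28; x_2 ≥ 9 gives C(3,2) = 3; x_3 ≥ 9 gives C(3,2) = 3. Together 34.
No two caps can be exceeded simultaneously, so the pair terms are all 0.
By inclusion–exclusion the count is 66 − 34 + 0 = 32.

32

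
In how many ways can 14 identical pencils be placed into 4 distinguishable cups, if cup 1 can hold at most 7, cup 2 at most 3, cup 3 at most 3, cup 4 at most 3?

Without the upper bounds there are C(17,3) = 680 ways to split 14 among 4 cups.
Subtract solutions that violate a single cap (substitute x_i' = x_i − (cap_i+1)): x_1 ≥ 8 gives C(9,3) = 84; x_2 ≥ 4 gives C(13,3) = 286; x_3 ≥ 4 gives C(13,3) = 286; x_4 ≥ 4 gives C(13,3) = 286. Together 942.
Add back pairs where two caps are both exceeded: 10 + 10 + 10 + 84 + 84 + 84 = 282.
Subtract triples: 0 + 0 + 0 + 10 = 10.
By inclusion–exclusion the count is 680 − 942 + 282 − 10 = 10.

10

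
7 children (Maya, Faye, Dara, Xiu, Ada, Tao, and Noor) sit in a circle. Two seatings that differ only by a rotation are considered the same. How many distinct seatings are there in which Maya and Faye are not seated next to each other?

All circular seatings of 7 people number (6)! = 720.
Seatings with Maya beside Faye: treat them as a block with 2 internal orders, giving 2 × (5)! = 240.
Subtracting, 720 − 240 = 480.

480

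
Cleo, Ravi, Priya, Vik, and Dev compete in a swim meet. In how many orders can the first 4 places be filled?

120

There are 5 choices for 1st place, 4 for 2nd, and so on down to 2 for position 4.
That gives 5 × 4 × 3 × 2 = 120.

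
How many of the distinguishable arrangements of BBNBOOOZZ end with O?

1680

Fix O in the last position and arrange the remaining 8 letters.
Those 8 letters have B appearing 3 times, O appearing twice, and Z appearing twice, giving (8)!/(3!·2!·2!) = 1680.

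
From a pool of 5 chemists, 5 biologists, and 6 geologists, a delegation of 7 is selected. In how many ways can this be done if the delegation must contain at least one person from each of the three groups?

Unrestricted: C(16,7) = 11440 ways to pick any 7 of the 16.
Subtract selections that omit an entire group: no chemists → C(11,7) = 330; no biologists → C(11,7) = 330; no geologists → C(10,7) = 120.
Add back selections omitting two groups (i.e. drawn from a single group): C(5,7) + C(5,7) + C(6,7) = 0.
By inclusion–exclusion: 11440 − 780 + 0 = 10660.

10660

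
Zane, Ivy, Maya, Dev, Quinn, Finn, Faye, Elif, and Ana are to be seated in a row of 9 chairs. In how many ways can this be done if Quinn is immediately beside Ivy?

80640

Place the 7 others and the Quinn-Ivy pair as 8 objects in a line; the pair has 2 internal arrangements.
That gives 2 × 8! = 2 × 40320 = 80640.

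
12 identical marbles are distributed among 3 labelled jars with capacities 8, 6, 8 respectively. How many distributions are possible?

50

By stars and bars, unrestricted non-negative solutions to x_1+…+x_3 = 12 number C(12+2,2) = 91.
Subtract solutions that violate a single cap (substitute x_i' = x_i − (cap_i+1)): x_1 ≥ 9 gives C(5,2) = 10; x_2 ≥ 7 gives C(7,2) = 21; x_3 ≥ 9 gives C(5,2) = 10. Together 41.
No two caps can be exceeded simultaneously, so the pair terms are all 0.
By inclusion–exclusion the count is 91 − 41 + 0 = 50.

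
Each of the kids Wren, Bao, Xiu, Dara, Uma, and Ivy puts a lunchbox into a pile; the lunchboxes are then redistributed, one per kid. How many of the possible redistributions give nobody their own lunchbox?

265

Let Aᵢ be the assignments in which kid i gets their own lunchbox. We want the size of the complement of A₁∪…∪A_6.
By inclusion–exclusion this is Σ_{j=0}^{6} (−1)^j C(6,j)·(6−j)!.
Computing: 720 − 720 + 360 − 120 + 30 − 6 + 1 = 265.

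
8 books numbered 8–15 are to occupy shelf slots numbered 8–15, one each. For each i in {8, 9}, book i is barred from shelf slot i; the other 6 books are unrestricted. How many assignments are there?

Let Aᵢ (for i ∈ {8, 9}) be the placements that put book i in its forbidden shelf slot. Any j of these fix j positions, leaving (8−j)! ways to fill the rest, and there are C(2,j) ways to pick which j.
By inclusion–exclusion, the number of valid placements is Σ_{j=0}^{2} (−1)^j C(2,j)·(8−j)!.
Computing: 40320 − 10080 + 720 = 30960.

30960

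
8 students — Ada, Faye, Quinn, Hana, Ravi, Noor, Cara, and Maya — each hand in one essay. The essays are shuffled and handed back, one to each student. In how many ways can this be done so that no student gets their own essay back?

This is the derangement count D_8: permutations of 8 items with no fixed point.
By inclusion–exclusion this is Σ_{j=0}^{8} (−1)^j C(8,j)·(8−j)!.
Computing: 40320 − 40320 + 20160 − 6720 + 1680 − 336 + 56 − 8 + 1 = 14833.

14833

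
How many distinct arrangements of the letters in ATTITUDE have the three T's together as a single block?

Treat the 3 copies of T as a single block. The multiset to arrange is then {TTT, A, D, E, I, U}, 6 items in all.
All 6 items are distinct, so there are (6)! = 720 arrangements.

720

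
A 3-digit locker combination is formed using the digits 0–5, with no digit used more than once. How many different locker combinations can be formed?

Choose and order 3 of the 6 symbols: the first digit has 6 options, the next 5, then 4.
That product is 6 × 5 × 4 = 120.

120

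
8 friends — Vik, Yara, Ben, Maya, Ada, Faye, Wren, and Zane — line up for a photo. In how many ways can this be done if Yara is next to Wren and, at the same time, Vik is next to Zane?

Treat {Yara,Wren} as one block (2 orders) and {Vik,Zane} as another (2 orders).
That leaves 6 units to arrange: 2 × 2 × 6! = 4 × 720 = 2880.

2880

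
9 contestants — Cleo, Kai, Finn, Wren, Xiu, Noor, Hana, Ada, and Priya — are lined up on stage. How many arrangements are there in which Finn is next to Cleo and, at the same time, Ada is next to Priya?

Treat {Finn,Cleo} as one block (2 orders) and {Ada,Priya} as another (2 orders).
That leaves 7 units to arrange: 2 × 2 × 7! = 4 × 5040 = 20160.

20160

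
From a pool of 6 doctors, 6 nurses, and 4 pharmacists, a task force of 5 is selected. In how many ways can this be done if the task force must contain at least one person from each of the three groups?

Unrestricted: C(16,5) = 4368 ways to pick any 5 of the 16.
Selections missing a whole group: no doctors → C(10,5) = 252; no nurses → C(10,5) = 252; no pharmacists → C(12,5) = 792.
Add back selections omitting two groups (i.e. drawn from a single group): C(6,5) + C(6,5) + C(4,5) = 12.
By inclusion–exclusion: 4368 − 1296 + 12 = 3084.

3084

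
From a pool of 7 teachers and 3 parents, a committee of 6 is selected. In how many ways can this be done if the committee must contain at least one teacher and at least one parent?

203

Unrestricted: C(10,6) = 210 ways to pick any 6 of the 10.
Subtract selections that omit an entire group: no teachers → C(3,6) = 0; no parents → C(7,6) = 7.
Both groups omitted at once is impossible, so 210 − 7 = 203.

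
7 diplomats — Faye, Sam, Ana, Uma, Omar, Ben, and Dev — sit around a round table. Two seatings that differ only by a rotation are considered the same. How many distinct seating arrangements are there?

Seat Faye anywhere (absorbing the rotational symmetry), then permute the other 6: (6)! = 720.

720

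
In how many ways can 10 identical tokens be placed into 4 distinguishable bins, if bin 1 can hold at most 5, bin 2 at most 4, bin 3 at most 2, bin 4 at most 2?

By stars and bars, unrestricted non-negative solutions to x_1+…+x_4 = 10 number C(10+3,3) = 286.
Subtract solutions that violate a single cap (substitute x_i' = x_i − (cap_i+1)): x_1 ≥ 6 gives C(7,3) = 35; x_2 ≥ 5 gives C(8,3) = 56; x_3 ≥ 3 gives C(10,3) = 120; x_4 ≥ 3 gives C(10,3) = 120. Together 331.
Add back pairs where two caps are both exceeded: 0 + 4 + 4 + 10 + 10 + 35 = 63.
By inclusion–exclusion the count is 286 − 331 + 63 = 18.

18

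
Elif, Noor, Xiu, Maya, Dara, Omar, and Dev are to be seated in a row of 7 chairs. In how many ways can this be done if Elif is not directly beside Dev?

Of the 7! = 5040 arrangements, those with Elif and Dev adjacent number 2 × 6! = 1440 (treat the pair as a block with 2 internal orders).
So 5040 − 1440 = 3600 arrangements keep them apart.

3600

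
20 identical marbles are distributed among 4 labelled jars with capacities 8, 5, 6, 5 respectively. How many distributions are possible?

Without the upper bounds there are C(23,3) = 1771 ways to split 20 among 4 jars.
Subtract solutions that violate a single cap (substitute x_i' = x_i − (cap_i+1)): x_1 ≥ 9 gives C(14,3) = 364; x_2 ≥ 6 gives C(17,3) = 680; x_3 ≥ 7 gives C(16,3) = 560; x_4 ≥ 6 gives C(17,3) = 680. Together 2284.
Add back pairs where two caps are both exceeded: 56 + 35 + 56 + 120 + 165 + 120 = 552.
Subtract triples: 0 + 0 + 0 + 4 = 4.
By inclusion–exclusion the count is 1771 − 2284 + 552 − 4 = 35.

35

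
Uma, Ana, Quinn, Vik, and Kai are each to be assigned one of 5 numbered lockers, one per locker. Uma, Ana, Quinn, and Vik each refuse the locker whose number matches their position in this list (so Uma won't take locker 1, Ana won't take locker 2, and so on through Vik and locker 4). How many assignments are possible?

Let Aᵢ (for 1 ≤ i ≤ 4) be the placements that put person i in their forbidden locker. Any j of these fix j positions, leaving (5−j)! ways to fill the rest, and there are C(4,j) ways to pick which j.
By inclusion–exclusion, the number of valid placements is Σ_{j=0}^{4} (−1)^j C(4,j)·(5−j)!.
Computing: 120 − 96 + 36 − 8 + 1 = 53.

53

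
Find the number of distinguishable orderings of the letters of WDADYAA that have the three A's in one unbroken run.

60

Treat the 3 copies of A as a single block. The multiset to arrange is then {AAA, D, D, W, Y}, 5 items in all.
That gives (5)!/(2!) = 60 arrangements.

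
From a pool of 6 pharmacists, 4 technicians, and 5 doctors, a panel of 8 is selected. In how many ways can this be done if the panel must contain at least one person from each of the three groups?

Total 8-person selections from all 15: C(15,8) = 6435.
Subtract selections that omit an entire group: no pharmacists → C(9,8) = 9; no technicians → C(11,8) = 165; no doctors → C(10,8) = 45.
Add back selections omitting two groups (i.e. drawn from a single group): C(6,8) + C(4,8) + C(5,8) = 0.
By inclusion–exclusion: 6435 − 219 + 0 = 6216.

6216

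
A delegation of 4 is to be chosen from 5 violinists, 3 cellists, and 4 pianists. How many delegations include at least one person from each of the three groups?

Total 4-person selections from all 12: C(12,4) = 495.
Selections missing a whole group: no violinists → C(7,4) = 35; no cellists → C(9,4) = 126; no pianists → C(8,4) = 70.
Add back selections omitting two groups (i.e. drawn from a single group): C(5,4) + C(3,4) + C(4,4) = 6.
By inclusion–exclusion: 495 − 231 + 6 = 270.

270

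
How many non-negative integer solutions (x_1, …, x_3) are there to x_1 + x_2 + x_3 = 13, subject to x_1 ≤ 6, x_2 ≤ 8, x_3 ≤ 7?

41

Ignoring the caps, the number of non-negative solutions to x_1+…+x_3 = 13 is C(15,2) = 105.
Subtract solutions that violate a single cap (substitute x_i' = x_i − (cap_i+1)): x_1 ≥ 7 gives C(8,2) = 28; x_2 ≥ 9 gives C(6,2) = 15; x_3 ≥ 8 gives C(7,2) = 21. Together 64.
No two caps can be exceeded simultaneously, so the pair terms are all 0.
By inclusion–exclusion the count is 105 − 64 + 0 = 41.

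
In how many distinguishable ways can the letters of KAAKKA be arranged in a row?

20

KAAKKA has 6 letters with A appearing 3 times and K appearing 3 times.
So there are 6! / (3!·3!) = 20 distinguishable arrangements.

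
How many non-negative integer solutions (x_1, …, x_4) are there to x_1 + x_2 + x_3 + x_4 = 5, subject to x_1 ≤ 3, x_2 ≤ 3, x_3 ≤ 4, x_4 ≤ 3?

43

By stars and bars, unrestricted non-negative solutions to x_1+…+x_4 = 5 number C(5+3,3) = 56.
Subtract solutions that violate a single cap (substitute x_i' = x_i − (cap_i+1)): x_1 ≥ 4 gives C(4,3) = 4; x_2 ≥ 4 gives C(4,3) = 4; x_3 ≥ 5 gives C(3,3) = 1; x_4 ≥ 4 gives C(4,3) = 4. Together 13.
No two caps can be exceeded simultaneously, so the pair terms are all 0.
By inclusion–exclusion the count is 56 − 13 + 0 = 43.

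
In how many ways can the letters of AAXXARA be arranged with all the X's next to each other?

30

Treat the 2 copies of X as a single block. The multiset to arrange is then {XX, A, A, A, A, R}, 6 items in all.
That gives (6)!/(4!) = 30 arrangements.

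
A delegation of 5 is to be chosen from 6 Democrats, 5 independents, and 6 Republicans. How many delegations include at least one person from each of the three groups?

4485

Total 5-person selections from all 17: C(17,5) = 6188.
Subtract selections that omit an entire group: no Democrats → C(11,5) = 462; no independents → C(12,5) = 792; no Republicans → C(11,5) = 462.
Add back selections omitting two groups (i.e. drawn from a single group): C(6,5) + C(5,5) + C(6,5) = 13.
By inclusion–exclusion: 6188 − 1716 + 13 = 4485.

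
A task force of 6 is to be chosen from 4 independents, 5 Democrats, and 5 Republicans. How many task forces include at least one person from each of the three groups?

Unrestricted: C(14,6) = 3003 ways to pick any 6 of the 14.
Selections missing a whole group: no independents → C(10,6) = 210; no Democrats → C(9,6) = 84; no Republicans → C(9,6) = 84.
Add back selections omitting two groups (i.e. drawn from a single group): C(4,6) + C(5,6) + C(5,6) = 0.
By inclusion–exclusion: 3003 − 378 + 0 = 2625.

2625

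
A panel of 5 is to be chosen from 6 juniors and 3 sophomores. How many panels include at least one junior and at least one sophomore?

Total 5-person selections from all 9: C(9,5) = 126.
Selections missing a whole group: no juniors → C(3,5) = 0; no sophomores → C(6,5) = 6.
Both groups omitted at once is impossible, so 126 − 6 = 120.

120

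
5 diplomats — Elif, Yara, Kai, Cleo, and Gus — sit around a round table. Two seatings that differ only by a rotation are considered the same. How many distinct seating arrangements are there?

Around a circle, 5 distinct people have 5!/5 = (4)! = 24 rotationally distinct seatings.

24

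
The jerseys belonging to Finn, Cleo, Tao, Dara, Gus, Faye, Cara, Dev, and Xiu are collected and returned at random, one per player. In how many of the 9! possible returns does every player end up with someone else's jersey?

Count assignments avoiding every fixed point. For any j of the 9 players fixed to their old jersey, the other 9−j can be arranged in (9−j)! ways.
By inclusion–exclusion this is Σ_{j=0}^{9} (−1)^j C(9,j)·(9−j)!.
Computing: 362880 − 362880 + 181440 − 60480 + 15120 − 3024 + 504 − 72 + 9 − 1 = 133496.

133496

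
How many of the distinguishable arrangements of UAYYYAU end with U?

60

Fix U in the last position and arrange the remaining 6 letters.
Those 6 letters have A appearing twice and Y appearing 3 times, giving (6)!/(3!·2!) = 60.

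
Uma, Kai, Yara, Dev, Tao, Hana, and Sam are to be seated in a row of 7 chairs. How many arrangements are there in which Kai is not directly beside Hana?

3600

There are 7! = 5040 arrangements in all. If Kai and Hana are adjacent, merging them into one block gives 2·(6)! = 1440 arrangements.
Complementary counting: 5040 − 1440 = 3600.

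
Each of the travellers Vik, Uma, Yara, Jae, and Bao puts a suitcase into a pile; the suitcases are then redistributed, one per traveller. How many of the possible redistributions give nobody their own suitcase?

Count assignments avoiding every fixed point. For any j of the 5 travellers fixed to their own suitcase, the other 5−j can be arranged in (5−j)! ways.
By inclusion–exclusion this is Σ_{j=0}^{5} (−1)^j C(5,j)·(5−j)!.
Computing: 120 − 120 + 60 − 20 + 5 − 1 = 44.

44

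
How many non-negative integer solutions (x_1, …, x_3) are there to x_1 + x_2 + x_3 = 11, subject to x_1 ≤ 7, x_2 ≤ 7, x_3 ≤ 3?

By stars and bars, unrestricted non-negative solutions to x_1+…+x_3 = 11 number C(11+2,2) = 78.
Subtract solutions that violate a single cap (substitute x_i' = x_i − (cap_i+1)): x_1 ≥ 8 gives C(5,2) = 10; x_2 ≥ 8 gives C(5,2) = 10; x_3 ≥ 4 gives C(9,2) = 36. Together 56.
No two caps can be exceeded simultaneously, so the pair terms are all 0.
By inclusion–exclusion the count is 78 − 56 + 0 = 22.

22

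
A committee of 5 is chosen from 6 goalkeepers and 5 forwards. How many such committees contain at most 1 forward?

81

Split by how many forwards are chosen (0 through 1).
Sum: C(5,0)·C(6,5) + C(5,1)·C(6,4) = 6 + 75 = 81.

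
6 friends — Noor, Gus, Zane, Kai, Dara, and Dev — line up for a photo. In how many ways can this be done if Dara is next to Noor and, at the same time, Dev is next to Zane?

Treat {Dara,Noor} as one block (2 orders) and {Dev,Zane} as another (2 orders).
That leaves 4 units to arrange: 2 × 2 × 4! = 4 × 24 = 96.

96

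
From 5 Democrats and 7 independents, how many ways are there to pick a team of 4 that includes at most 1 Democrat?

Split by how many Democrats are chosen (0 through 1).
Sum: C(5,0)·C(7,4) + C(5,1)·C(7,3) = 35 + 175 = 210.

210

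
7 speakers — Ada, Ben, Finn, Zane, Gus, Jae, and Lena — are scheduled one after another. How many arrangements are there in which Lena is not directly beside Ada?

There are 7! = 5040 arrangements in all. If Lena and Ada are adjacent, merging them into one block gives 2·(6)! = 1440 arrangements.
Complementary counting: 5040 − 1440 = 3600.

3600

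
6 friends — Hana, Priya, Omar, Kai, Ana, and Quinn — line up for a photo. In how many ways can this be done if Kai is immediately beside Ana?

Place the 4 others and the Kai-Ana pair as 5 objects in a line; the pair has 2 internal arrangements.
So the count is 2·(5)! = 240.

240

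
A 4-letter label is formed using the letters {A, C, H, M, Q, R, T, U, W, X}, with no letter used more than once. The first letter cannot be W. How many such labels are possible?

4536

The first letter has 10−1 = 9 choices (anything except W).
The remaining 3 letters are filled from the other 9 symbols without repetition: 9 × 8 × 7 = 504.
Total: 9 × 504 = 4536.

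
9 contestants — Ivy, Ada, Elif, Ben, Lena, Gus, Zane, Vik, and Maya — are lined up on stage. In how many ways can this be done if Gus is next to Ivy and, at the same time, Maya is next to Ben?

20160

Treat {Gus,Ivy} as one block (2 orders) and {Maya,Ben} as another (2 orders).
That leaves 7 units to arrange: 2 × 2 × 7! = 4 × 5040 = 20160.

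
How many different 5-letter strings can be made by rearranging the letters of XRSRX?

XRSRX has 5 letters with R appearing twice and X appearing twice.
Dividing 5! = 120 by 2!·2! = 4 for the repeated letters gives 30.

30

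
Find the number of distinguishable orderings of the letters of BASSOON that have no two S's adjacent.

900

Total arrangements of BASSOON: 7!/(2!·2!) = 1260.
Arrangements with the S's together: treat SS as one letter, giving (6)!/(2!) = 360.
Hence 1260 − 360 = 900.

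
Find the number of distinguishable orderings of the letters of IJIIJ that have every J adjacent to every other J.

4

Treat the 2 copies of J as a single block. The multiset to arrange is then {JJ, I, I, I}, 4 items in all.
That gives (4)!/(3!) = 4 arrangements.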